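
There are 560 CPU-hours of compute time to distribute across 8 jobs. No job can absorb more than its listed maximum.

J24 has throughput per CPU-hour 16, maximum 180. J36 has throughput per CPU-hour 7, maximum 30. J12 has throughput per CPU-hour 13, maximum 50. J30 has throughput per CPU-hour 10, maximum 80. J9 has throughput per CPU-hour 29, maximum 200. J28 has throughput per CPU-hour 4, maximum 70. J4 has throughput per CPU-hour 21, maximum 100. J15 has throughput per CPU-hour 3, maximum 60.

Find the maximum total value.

11730

Rank by throughput per CPU-hour: J9 29 > J4 21 > J24 16 > J12 13 > J30 10 > J36 7 > J28 4 > J15 3.
Give J9 200 to hit its cap of 200 — 360 left.
Give J4 100 to hit its cap of 100 — 260 left.
Give J24 180 to hit its cap of 180 — 80 left.
Give J12 50 to hit its cap of 50 — 30 left.
J30: +30 (room for 80) → 30. Pool exhausted.
Total = 16×180 + 13×50 + 10×30 + 29×200 + 21×100 = 11730.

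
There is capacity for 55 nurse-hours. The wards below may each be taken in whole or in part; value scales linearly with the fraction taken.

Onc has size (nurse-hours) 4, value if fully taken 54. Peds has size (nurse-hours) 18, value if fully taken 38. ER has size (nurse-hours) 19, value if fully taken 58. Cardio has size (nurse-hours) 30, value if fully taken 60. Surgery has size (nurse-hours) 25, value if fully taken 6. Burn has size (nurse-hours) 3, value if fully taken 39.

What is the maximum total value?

Sort by value density: Onc 54/4≈13.5, Burn 39/3≈13, ER 58/19≈3.05, Peds 38/18≈2.11, Cardio 60/30≈2, Surgery 6/25≈0.24.
Take all of Onc (4 nurse-hours, value 54) — 51 nurse-hours left.
All 3 nurse-hours of Burn fit (value 39) — 48 remain.
ER: take in full, 19 nurse-hours for value 58 — 29 left.
All 18 nurse-hours of Peds fit (value 38) — 11 remain.
Only 11 nurse-hours remain; take 11/30 of Cardio for value 60×11/30 = 22.
Total value = 211.

211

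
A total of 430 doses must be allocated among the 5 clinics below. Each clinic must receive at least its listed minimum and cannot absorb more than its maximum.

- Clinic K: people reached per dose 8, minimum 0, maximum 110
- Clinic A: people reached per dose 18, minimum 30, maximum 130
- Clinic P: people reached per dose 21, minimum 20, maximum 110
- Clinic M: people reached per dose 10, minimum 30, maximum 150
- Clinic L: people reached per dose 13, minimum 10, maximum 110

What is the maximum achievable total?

Meeting every minimum uses 0+30+20+30+10 = 90 doses, leaving 340.
Order the clinics by people reached per dose: Clinic P 21 > Clinic A 18 > Clinic L 13 > Clinic M 10 > Clinic K 8.
Clinic P takes 90 more to reach its cap of 110 → 250 left.
Clinic A takes 100 more to reach its cap of 130 → 150 left.
Clinic L: +100 to 110 (cap) → 50 left.
Only 50 left; Clinic M takes them to reach 80.
Total = 18×130 + 21×110 + 10×80 + 13×110 = 6880.

6880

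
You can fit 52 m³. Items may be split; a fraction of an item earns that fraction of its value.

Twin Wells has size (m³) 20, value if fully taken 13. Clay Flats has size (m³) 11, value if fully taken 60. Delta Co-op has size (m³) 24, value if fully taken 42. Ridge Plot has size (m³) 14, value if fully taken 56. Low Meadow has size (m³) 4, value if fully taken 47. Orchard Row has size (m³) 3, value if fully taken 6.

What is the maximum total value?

204

Rank by value-to-size ratio: Low Meadow 47/4≈11.8, Clay Flats 60/11≈5.45, Ridge Plot 56/14≈4, Orchard Row 6/3≈2, Delta Co-op 42/24≈1.75, Twin Wells 13/20≈0.65.
All 4 m³ of Low Meadow fit (value 47) ; 48 remain.
Clay Flats: take in full, 11 m³ for value 60 ; 37 left.
All 14 m³ of Ridge Plot fit (value 56) ; 23 remain.
All 3 m³ of Orchard Row fit (value 6) ; 20 remain.
20 m³ left: a 20/24 share of Delta Co-op gives 42×20/24 = 35.
Total value = 204.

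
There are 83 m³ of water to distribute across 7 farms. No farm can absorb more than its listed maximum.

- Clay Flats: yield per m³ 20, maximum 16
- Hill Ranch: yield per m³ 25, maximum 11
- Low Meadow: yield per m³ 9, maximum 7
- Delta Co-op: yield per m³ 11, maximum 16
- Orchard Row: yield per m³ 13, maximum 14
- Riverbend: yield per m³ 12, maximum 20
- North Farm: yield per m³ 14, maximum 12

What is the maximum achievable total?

Highest yield per m³ first: Hill Ranch 25 > Clay Flats 20 > North Farm 14 > Orchard Row 13 > Riverbend 12 > Delta Co-op 11 > Low Meadow 9.
Give Hill Ranch 11 to hit its cap of 11 ; 72 left.
Give Clay Flats 16 to hit its cap of 16 ; 56 left.
North Farm: +12 to 12 (cap) ; 44 left.
Orchard Row: +14 to 14 (cap) ; 30 left.
Riverbend takes 20 to reach its cap of 20 ; 10 left.
Only 10 left; Delta Co-op takes them to reach 10.
Total = 20×16 + 25×11 + 11×10 + 13×14 + 12×20 + 14×12 = 1295.

1295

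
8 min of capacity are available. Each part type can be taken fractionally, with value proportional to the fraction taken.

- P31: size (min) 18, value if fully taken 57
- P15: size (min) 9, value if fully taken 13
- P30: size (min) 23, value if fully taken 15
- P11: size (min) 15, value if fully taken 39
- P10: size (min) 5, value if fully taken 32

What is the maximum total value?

Sort by value density: P10 32/5≈6.4, P31 57/18≈3.17, P11 39/15≈2.6, P15 13/9≈1.44, P30 15/23≈0.652.
Take all of P10 (5 min, value 32) — 3 min left.
Fill the last 3 min with part of P31: 3/18 of it earns 9.5.
Total value = 41.5.

41.5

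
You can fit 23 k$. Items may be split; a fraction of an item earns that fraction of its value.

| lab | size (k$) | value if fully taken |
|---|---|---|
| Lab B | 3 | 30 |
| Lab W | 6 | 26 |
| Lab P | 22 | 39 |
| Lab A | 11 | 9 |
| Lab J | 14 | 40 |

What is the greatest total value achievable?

Best value per unit of size first: Lab B 30/3≈10, Lab W 26/6≈4.33, Lab J 40/14≈2.86, Lab P 39/22≈1.77, Lab A 9/11≈0.818.
All 3 k$ of Lab B fit (value 30) — 20 remain.
Lab W: take in full, 6 k$ for value 26 — 14 left.
Take all of Lab J (14 k$, value 40) — 0 k$ left.
Total value = 96.

96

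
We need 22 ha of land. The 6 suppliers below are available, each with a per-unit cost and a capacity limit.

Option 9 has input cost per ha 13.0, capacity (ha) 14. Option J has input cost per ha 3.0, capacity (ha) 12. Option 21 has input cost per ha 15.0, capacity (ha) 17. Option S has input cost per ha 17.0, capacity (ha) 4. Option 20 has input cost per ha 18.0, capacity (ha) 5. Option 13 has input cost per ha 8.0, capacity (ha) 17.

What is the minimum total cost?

Fill from the cheapest supplier first.
Option J (3.0): use full 12 — 10 ha to go.
Option 13 at 8.0: take 10 of its 17 — requirement met.
Option 9, Option 21, Option S, Option 20: unused.
Cost = 12×3.0 + 10×8.0 = 116.

116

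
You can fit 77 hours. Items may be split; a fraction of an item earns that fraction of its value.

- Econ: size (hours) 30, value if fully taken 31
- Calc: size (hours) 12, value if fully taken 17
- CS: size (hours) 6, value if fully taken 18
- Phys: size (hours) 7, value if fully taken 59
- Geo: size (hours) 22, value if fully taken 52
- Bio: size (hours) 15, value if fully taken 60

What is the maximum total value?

Sort by value density: Phys 59/7≈8.43, Bio 60/15≈4, CS 18/6≈3, Geo 52/22≈2.36, Calc 17/12≈1.42, Econ 31/30≈1.03.
Phys: take in full, 7 hours for value 59 → 70 left.
Bio: take in full, 15 hours for value 60 → 55 left.
CS: take in full, 6 hours for value 18 → 49 left.
Geo: take in full, 22 hours for value 52 → 27 left.
Calc: take in full, 12 hours for value 17 → 15 left.
Only 15 hours remain; take 15/30 of Econ for value 31×15/30 = 15.5.
Total value = 221.5.

221.5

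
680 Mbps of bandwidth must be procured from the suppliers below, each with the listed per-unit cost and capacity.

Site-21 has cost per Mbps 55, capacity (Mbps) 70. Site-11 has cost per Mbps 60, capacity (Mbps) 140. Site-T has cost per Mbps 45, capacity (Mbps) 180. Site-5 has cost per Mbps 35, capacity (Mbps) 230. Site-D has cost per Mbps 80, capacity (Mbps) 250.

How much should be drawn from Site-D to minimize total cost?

60

Use suppliers in increasing cost order.
Site-5 at 35: take all 230 Mbps — 450 still needed.
Take 180 from Site-T at 45 — need 270 more.
Site-21 at 55: take all 70 Mbps — 200 still needed.
Site-11 at 60: take all 140 Mbps — 60 still needed.
Site-D (80): take the remaining 60 — done.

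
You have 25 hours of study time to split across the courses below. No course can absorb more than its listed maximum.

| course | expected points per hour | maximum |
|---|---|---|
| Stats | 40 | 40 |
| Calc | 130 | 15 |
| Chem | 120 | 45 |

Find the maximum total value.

Highest expected points per hour first: Calc 130 > Chem 120 > Stats 40.
Calc takes 15 to reach its cap of 15 ; 10 left.
Chem: +10 (room for 45) → 10. Pool exhausted.
Total = 130×15 + 120×10 = 3150.

3150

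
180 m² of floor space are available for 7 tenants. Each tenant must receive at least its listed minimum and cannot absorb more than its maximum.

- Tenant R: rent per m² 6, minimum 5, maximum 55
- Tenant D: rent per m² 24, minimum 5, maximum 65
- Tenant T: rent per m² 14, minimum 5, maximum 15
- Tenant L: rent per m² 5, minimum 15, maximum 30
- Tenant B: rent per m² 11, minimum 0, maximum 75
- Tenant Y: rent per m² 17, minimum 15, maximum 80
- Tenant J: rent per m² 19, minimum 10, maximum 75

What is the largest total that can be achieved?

3415

Meeting every minimum uses 5+5+5+15+0+15+10 = 55 m², leaving 125.
Order the tenants by rent per m²: Tenant D 24 > Tenant J 19 > Tenant Y 17 > Tenant T 14 > Tenant B 11 > Tenant R 6 > Tenant L 5.
Tenant D: +60 to 65 (cap) → 65 left.
Tenant J takes 65 more to reach its cap of 75 → 0 left.
Total = 6×5 + 24×65 + 14×5 + 5×15 + 17×15 + 19×75 = 3415.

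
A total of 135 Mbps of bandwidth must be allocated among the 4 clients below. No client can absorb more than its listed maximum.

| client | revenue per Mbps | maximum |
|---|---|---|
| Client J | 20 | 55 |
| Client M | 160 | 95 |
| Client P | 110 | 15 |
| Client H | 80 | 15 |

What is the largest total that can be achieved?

18250

Order the clients by revenue per Mbps: Client M 160 > Client P 110 > Client H 80 > Client J 20.
Give Client M 95 to hit its cap of 95 — 40 left.
Client P takes 15 to reach its cap of 15 — 25 left.
Give Client H 15 to hit its cap of 15 — 10 left.
Client J has room for 55 but only 10 remain, so it gets 10.
Total = 20×10 + 160×95 + 110×15 + 80×15 = 18250.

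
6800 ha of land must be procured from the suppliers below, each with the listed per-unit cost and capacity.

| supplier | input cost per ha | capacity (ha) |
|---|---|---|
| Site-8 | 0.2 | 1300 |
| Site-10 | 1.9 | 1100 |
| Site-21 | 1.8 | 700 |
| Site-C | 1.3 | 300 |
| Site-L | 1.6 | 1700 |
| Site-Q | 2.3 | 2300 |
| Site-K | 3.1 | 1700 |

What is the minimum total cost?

10630

Use suppliers in increasing cost order.
Site-8 (0.2): use full 1300 → 5500 ha to go.
Take 300 from Site-C at 1.3 → need 5200 more.
Site-L (1.6): use full 1700 → 3500 ha to go.
Site-21 at 1.8: take all 700 ha → 2800 still needed.
Site-10 at 1.9: take all 1100 ha → 1700 still needed.
Site-Q (2.3): take the remaining 1700 → done.
Site-K: unused.
Cost = 1300×0.2 + 300×1.3 + 1700×1.6 + 700×1.8 + 1100×1.9 + 1700×2.3 = 10630.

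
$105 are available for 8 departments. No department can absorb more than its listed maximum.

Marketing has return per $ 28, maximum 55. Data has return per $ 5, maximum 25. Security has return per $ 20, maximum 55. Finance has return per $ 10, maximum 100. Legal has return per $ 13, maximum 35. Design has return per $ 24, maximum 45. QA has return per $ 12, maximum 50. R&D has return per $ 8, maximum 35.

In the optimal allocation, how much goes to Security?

5

Highest return per $ first: Marketing 28 > Design 24 > Security 20 > Legal 13 > QA 12 > Finance 10 > R&D 8 > Data 5.
Marketing takes 55 to reach its cap of 55 — 50 left.
Design takes 45 to reach its cap of 45 — 5 left.
Only 5 left; Security takes them to reach 5.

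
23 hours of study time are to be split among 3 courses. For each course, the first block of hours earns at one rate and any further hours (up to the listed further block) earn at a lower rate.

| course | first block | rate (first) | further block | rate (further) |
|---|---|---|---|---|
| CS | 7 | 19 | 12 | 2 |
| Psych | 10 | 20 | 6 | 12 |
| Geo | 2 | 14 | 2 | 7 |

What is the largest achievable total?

Treat each block as its own option and order by rate: Psych/T1 20 > CS/T1 19 > Geo/T1 14 > Psych/T2 12 > Geo/T2 7 > CS/T2 2.
Fill Psych T1 block (10 at 20) — 13 left.
CS T1 at 19: fill all 7 — 6 left.
Geo T1 at 14: fill all 2 — 4 left.
4 remain; put them into Psych T2 at 12.
Total = 20×10 + 19×7 + 14×2 + 12×4 = 409.

409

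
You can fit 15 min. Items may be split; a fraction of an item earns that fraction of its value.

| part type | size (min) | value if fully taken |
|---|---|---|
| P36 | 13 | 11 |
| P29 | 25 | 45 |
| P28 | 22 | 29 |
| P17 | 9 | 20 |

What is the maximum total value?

30.8

Best value per unit of size first: P17 20/9≈2.22, P29 45/25≈1.8, P28 29/22≈1.32, P36 11/13≈0.846.
Take all of P17 (9 min, value 20) → 6 min left.
Fill the last 6 min with part of P29: 6/25 of it earns 10.8.
Total value = 30.8.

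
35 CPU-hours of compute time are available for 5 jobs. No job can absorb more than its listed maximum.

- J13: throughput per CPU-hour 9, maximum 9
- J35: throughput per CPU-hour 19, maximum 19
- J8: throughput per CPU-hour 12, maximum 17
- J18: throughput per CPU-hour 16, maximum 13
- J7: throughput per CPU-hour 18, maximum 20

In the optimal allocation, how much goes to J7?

Order the jobs by throughput per CPU-hour: J35 19 > J7 18 > J18 16 > J8 12 > J13 9.
Give J35 19 to hit its cap of 19 → 16 left.
J7 has room for 20 but only 16 remain, so it gets 16.

16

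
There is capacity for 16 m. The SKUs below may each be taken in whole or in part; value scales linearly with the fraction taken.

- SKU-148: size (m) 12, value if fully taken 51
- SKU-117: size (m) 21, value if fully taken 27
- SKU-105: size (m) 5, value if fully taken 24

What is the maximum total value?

70.75

Sort by value density: SKU-105 24/5≈4.8, SKU-148 51/12≈4.25, SKU-117 27/21≈1.29.
All 5 m of SKU-105 fit (value 24) ; 11 remain.
11 m left: a 11/12 share of SKU-148 gives 51×11/12 = 46.75.
Total value = 70.75.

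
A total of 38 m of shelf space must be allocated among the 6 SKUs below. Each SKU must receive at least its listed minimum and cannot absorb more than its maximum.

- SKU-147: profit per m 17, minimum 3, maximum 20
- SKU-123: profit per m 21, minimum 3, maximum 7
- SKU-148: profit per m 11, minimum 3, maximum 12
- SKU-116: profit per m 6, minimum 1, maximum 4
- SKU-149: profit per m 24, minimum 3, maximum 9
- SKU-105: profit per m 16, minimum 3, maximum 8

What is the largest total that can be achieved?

705

Meeting every minimum uses 3+3+3+1+3+3 = 16 m, leaving 22.
Order the SKUs by profit per m: SKU-149 24 > SKU-123 21 > SKU-147 17 > SKU-105 16 > SKU-148 11 > SKU-116 6.
Give SKU-149 6 more to hit its cap of 9 ; 16 left.
SKU-123 takes 4 more to reach its cap of 7 ; 12 left.
Only 12 left; SKU-147 takes them to reach 15.
Total = 17×15 + 21×7 + 11×3 + 6×1 + 24×9 + 16×3 = 705.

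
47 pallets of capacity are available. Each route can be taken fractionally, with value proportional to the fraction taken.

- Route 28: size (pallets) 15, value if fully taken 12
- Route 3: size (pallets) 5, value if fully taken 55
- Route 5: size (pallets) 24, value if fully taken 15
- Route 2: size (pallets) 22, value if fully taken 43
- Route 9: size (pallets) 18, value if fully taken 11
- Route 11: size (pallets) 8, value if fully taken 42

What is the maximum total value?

Sort by value density: Route 3 55/5≈11, Route 11 42/8≈5.25, Route 2 43/22≈1.95, Route 28 12/15≈0.8, Route 5 15/24≈0.625, Route 9 11/18≈0.611.
Take all of Route 3 (5 pallets, value 55) ; 42 pallets left.
Route 11: take in full, 8 pallets for value 42 ; 34 left.
Route 2: take in full, 22 pallets for value 43 ; 12 left.
12 pallets left: a 12/15 share of Route 28 gives 12×12/15 = 9.6.
Total value = 149.6.

149.6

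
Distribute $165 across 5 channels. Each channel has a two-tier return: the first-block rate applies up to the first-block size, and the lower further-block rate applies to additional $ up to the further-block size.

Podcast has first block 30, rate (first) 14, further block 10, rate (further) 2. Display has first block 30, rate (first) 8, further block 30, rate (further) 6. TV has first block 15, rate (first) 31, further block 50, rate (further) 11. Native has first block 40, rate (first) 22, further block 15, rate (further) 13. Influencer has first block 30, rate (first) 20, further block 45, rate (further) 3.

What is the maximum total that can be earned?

Order all 10 blocks by rate: TV/first 31 > Native/first 22 > Influencer/first 20 > Podcast/first 14 > Native/second 13 > TV/second 11 > Display/first 8 > Display/second 6 > Influencer/second 3 > Podcast/second 2.
Fill TV first block (15 at 31) ; 150 left.
Fill Native first block (40 at 22) ; 110 left.
Influencer/first (20): +30 ; 80 left.
Podcast first at 14: fill all 30 ; 50 left.
Fill Native second block (15 at 13) ; 35 left.
TV second at 11: only 35 left, fill 35.
Total = 31×15 + 22×40 + 20×30 + 14×30 + 13×15 + 11×35 = 2945.

2945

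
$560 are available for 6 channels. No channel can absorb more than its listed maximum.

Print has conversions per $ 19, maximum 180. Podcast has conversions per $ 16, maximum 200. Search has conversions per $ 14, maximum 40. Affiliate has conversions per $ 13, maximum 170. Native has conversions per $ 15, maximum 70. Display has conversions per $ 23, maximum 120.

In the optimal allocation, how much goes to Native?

60

Rank by conversions per $: Display 23 > Print 19 > Podcast 16 > Native 15 > Search 14 > Affiliate 13.
Give Display 120 to hit its cap of 120 ; 440 left.
Give Print 180 to hit its cap of 180 ; 260 left.
Podcast: +200 to 200 (cap) ; 60 left.
Native: +60 (room for 70) → 60. Pool exhausted.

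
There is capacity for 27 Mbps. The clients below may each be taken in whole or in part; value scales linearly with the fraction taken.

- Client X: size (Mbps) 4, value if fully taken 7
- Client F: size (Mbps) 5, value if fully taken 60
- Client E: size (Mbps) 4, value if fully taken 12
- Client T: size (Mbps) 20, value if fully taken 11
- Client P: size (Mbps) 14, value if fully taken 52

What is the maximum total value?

Sort by value density: Client F 60/5≈12, Client P 52/14≈3.71, Client E 12/4≈3, Client X 7/4≈1.75, Client T 11/20≈0.55.
Client F: take in full, 5 Mbps for value 60 ; 22 left.
Client P: take in full, 14 Mbps for value 52 ; 8 left.
Take all of Client E (4 Mbps, value 12) ; 4 Mbps left.
Take all of Client X (4 Mbps, value 7) ; 0 Mbps left.
Total value = 131.

131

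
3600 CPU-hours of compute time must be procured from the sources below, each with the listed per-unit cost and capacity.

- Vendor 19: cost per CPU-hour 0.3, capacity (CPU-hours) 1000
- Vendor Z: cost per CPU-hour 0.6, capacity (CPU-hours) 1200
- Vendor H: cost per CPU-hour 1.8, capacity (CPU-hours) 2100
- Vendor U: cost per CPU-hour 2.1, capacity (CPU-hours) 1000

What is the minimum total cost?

Use sources in increasing cost order.
Vendor 19 (0.3): use full 1000 — 2600 CPU-hours to go.
Take 1200 from Vendor Z at 0.6 — need 1400 more.
Vendor H at 1.8: take 1400 of its 2100 — requirement met.
Vendor U: unused.
Cost = 1000×0.3 + 1200×0.6 + 1400×1.8 = 3540.

3540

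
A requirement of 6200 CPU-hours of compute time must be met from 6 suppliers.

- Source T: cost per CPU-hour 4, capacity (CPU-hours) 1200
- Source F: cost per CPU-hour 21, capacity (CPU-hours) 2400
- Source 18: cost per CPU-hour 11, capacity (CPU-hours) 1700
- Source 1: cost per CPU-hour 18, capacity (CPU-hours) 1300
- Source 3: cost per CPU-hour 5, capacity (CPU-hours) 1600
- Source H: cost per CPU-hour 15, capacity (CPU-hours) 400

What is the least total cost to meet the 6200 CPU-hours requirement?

Cheapest first:
Source T at 4: take all 1200 CPU-hours → 5000 still needed.
Source 3 at 5: take all 1600 CPU-hours → 3400 still needed.
Source 18 (11): use full 1700 → 1700 CPU-hours to go.
Source H at 15: take all 400 CPU-hours → 1300 still needed.
Source 1 (18): use full 1300 → 0 CPU-hours to go.
Source F: unused.
Cost = 1200×4 + 1600×5 + 1700×11 + 400×15 + 1300×18 = 60900.

60900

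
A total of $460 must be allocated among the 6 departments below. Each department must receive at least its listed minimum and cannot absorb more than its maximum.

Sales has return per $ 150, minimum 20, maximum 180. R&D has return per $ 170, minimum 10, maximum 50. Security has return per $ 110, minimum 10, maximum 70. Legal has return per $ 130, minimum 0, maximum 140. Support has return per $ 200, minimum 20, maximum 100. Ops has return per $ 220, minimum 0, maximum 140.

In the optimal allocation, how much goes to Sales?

160

Meeting every minimum uses 20+10+10+0+20+0 = 60 $, leaving 400.
Order the departments by return per $: Ops 220 > Support 200 > R&D 170 > Sales 150 > Legal 130 > Security 110.
Ops: +140 to 140 (cap) → 260 left.
Support takes 80 more to reach its cap of 100 → 180 left.
R&D: +40 to 50 (cap) → 140 left.
Sales has room for 160 more but only 140 remain, so it gets 160.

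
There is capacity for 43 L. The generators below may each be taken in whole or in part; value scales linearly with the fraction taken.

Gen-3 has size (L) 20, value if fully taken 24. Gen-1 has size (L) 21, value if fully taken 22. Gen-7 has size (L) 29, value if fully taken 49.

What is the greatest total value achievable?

65.8

Best value per unit of size first: Gen-7 49/29≈1.69, Gen-3 24/20≈1.2, Gen-1 22/21≈1.05.
Gen-7: take in full, 29 L for value 49 → 14 left.
Fill the last 14 L with part of Gen-3: 14/20 of it earns 16.8.
Total value = 65.8.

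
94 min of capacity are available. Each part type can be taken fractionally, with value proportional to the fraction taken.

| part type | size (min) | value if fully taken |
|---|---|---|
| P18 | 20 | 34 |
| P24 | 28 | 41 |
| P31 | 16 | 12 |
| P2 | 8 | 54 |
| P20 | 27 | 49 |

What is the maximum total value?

Best value per unit of size first: P2 54/8≈6.75, P20 49/27≈1.81, P18 34/20≈1.7, P24 41/28≈1.46, P31 12/16≈0.75.
P2: take in full, 8 min for value 54 ; 86 left.
All 27 min of P20 fit (value 49) ; 59 remain.
All 20 min of P18 fit (value 34) ; 39 remain.
Take all of P24 (28 min, value 41) ; 11 min left.
Fill the last 11 min with part of P31: 11/16 of it earns 8.25.
Total value = 186.25.

186.25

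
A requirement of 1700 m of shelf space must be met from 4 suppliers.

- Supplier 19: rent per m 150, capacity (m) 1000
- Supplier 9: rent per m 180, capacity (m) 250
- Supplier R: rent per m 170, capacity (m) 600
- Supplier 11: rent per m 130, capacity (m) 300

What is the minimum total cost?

257000

Fill from the cheapest supplier first.
Supplier 11 at 130: take all 300 m → 1400 still needed.
Supplier 19 (150): use full 1000 → 400 m to go.
Take 400 from Supplier R at 170 to finish.
Supplier 9: unused.
Cost = 300×130 + 1000×150 + 400×170 = 257000.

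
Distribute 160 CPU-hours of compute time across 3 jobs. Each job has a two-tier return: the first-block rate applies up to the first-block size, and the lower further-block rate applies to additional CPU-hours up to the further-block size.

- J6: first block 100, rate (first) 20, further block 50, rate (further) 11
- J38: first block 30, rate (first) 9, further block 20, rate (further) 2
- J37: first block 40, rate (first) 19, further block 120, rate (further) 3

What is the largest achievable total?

Rank every tier by rate: J6/tier1 20 > J37/tier1 19 > J6/tier2 11 > J38/tier1 9 > J37/tier2 3 > J38/tier2 2.
Fill J6 tier1 block (100 at 20) ; 60 left.
J37/tier1 (19): +40 ; 20 left.
J6/tier2: +20 of 50 at 11; pool empty.
Total = 20×100 + 19×40 + 11×20 = 2980.

2980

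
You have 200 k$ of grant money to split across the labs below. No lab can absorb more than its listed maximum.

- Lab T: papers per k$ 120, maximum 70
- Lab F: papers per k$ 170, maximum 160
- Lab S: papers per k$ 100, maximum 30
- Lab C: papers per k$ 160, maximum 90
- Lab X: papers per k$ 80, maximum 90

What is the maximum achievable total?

33600

Rank by papers per k$: Lab F 170 > Lab C 160 > Lab T 120 > Lab S 100 > Lab X 80.
Give Lab F 160 to hit its cap of 160 → 40 left.
Lab C: +40 (room for 90) → 40. Pool exhausted.
Total = 170×160 + 160×40 = 33600.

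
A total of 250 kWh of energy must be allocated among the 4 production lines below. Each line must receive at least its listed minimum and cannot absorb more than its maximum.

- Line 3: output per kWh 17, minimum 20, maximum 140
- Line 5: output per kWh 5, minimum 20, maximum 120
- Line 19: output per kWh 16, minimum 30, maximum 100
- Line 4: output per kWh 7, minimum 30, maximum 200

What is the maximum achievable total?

Meeting every minimum uses 20+20+30+30 = 100 kWh, leaving 150.
Highest output per kWh first: Line 3 17 > Line 19 16 > Line 4 7 > Line 5 5.
Line 3: +120 to 140 (cap) — 30 left.
Only 30 left; Line 19 takes them to reach 60.
Total = 17×140 + 5×20 + 16×60 + 7×30 = 3650.

3650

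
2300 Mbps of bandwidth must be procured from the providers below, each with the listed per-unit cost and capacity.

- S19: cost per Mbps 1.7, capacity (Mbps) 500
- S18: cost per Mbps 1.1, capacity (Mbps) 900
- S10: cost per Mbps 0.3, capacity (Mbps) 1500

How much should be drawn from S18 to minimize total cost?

Fill from the cheapest provider first.
S10 at 0.3: take all 1500 Mbps — 800 still needed.
S18 (1.1): take the remaining 800 — done.
S19: unused.

800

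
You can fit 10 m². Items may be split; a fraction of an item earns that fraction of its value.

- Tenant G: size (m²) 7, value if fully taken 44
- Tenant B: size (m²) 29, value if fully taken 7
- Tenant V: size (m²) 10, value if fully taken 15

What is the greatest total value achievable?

48.5

Best value per unit of size first: Tenant G 44/7≈6.29, Tenant V 15/10≈1.5, Tenant B 7/29≈0.241.
Tenant G: take in full, 7 m² for value 44 ; 3 left.
Only 3 m² remain; take 3/10 of Tenant V for value 15×3/10 = 4.5.
Total value = 48.5.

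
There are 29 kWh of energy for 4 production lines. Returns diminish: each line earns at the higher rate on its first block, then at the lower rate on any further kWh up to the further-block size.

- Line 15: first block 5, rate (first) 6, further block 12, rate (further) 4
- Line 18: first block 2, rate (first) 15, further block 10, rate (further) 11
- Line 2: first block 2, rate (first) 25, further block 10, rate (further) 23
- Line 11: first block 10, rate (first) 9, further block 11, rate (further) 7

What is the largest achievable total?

465

Rank every tier by rate: Line 2/tier1 25 > Line 2/tier2 23 > Line 18/tier1 15 > Line 18/tier2 11 > Line 11/tier1 9 > Line 11/tier2 7 > Line 15/tier1 6 > Line 15/tier2 4.
Line 2 tier1 at 25: fill all 2 ; 27 left.
Fill Line 2 tier2 block (10 at 23) ; 17 left.
Line 18 tier1 at 15: fill all 2 ; 15 left.
Line 18 tier2 at 11: fill all 10 ; 5 left.
Line 11/tier1: +5 of 10 at 9; pool empty.
Total = 25×2 + 23×10 + 15×2 + 11×10 + 9×5 = 465.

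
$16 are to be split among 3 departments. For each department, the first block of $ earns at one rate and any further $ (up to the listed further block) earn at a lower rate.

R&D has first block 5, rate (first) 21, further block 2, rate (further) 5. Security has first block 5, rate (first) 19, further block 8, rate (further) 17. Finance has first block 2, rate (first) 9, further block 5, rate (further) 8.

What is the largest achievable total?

302

Order all 6 blocks by rate: R&D/T1 21 > Security/T1 19 > Security/T2 17 > Finance/T1 9 > Finance/T2 8 > R&D/T2 5.
R&D/T1 (21): +5 — 11 left.
Security T1 at 19: fill all 5 — 6 left.
Security T2 at 17: only 6 left, fill 6.
Total = 21×5 + 19×5 + 17×6 = 302.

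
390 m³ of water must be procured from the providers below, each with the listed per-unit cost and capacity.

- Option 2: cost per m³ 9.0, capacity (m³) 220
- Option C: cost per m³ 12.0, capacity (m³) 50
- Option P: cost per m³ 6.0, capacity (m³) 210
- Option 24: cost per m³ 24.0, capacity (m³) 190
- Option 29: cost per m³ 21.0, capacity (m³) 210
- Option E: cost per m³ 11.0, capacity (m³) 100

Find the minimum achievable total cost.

Cheapest first:
Option P (6.0): use full 210 — 180 m³ to go.
Take 180 from Option 2 at 9.0 to finish.
Option E, Option C, Option 29, Option 24: unused.
Cost = 210×6.0 + 180×9.0 = 2880.

2880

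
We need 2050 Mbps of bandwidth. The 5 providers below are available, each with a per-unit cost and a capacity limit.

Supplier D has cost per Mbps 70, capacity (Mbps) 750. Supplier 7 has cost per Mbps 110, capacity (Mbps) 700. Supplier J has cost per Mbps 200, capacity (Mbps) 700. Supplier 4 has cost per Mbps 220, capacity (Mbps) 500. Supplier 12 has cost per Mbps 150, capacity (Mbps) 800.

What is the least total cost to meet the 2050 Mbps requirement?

219500

Use providers in increasing cost order.
Supplier D (70): use full 750 — 1300 Mbps to go.
Supplier 7 (110): use full 700 — 600 Mbps to go.
Take 600 from Supplier 12 at 150 to finish.
Supplier J, Supplier 4: unused.
Cost = 750×70 + 700×110 + 600×150 = 219500.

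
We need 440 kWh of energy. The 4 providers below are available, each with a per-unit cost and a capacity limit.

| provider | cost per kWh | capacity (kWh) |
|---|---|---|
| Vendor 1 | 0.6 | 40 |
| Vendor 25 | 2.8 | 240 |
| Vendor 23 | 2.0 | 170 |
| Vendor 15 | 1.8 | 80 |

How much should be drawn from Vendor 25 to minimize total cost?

150

Cheapest first:
Vendor 1 (0.6): use full 40 — 400 kWh to go.
Take 80 from Vendor 15 at 1.8 — need 320 more.
Take 170 from Vendor 23 at 2.0 — need 150 more.
Vendor 25 (2.8): take the remaining 150 — done.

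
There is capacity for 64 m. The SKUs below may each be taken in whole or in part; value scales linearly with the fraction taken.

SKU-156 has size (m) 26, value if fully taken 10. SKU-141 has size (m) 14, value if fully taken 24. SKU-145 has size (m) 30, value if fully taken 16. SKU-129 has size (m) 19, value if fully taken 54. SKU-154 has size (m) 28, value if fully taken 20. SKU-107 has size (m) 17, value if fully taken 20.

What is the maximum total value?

108

Best value per unit of size first: SKU-129 54/19≈2.84, SKU-141 24/14≈1.71, SKU-107 20/17≈1.18, SKU-154 20/28≈0.714, SKU-145 16/30≈0.533, SKU-156 10/26≈0.385.
SKU-129: take in full, 19 m for value 54 — 45 left.
SKU-141: take in full, 14 m for value 24 — 31 left.
Take all of SKU-107 (17 m, value 20) — 14 m left.
Only 14 m remain; take 14/28 of SKU-154 for value 20×14/28 = 10.
Total value = 108.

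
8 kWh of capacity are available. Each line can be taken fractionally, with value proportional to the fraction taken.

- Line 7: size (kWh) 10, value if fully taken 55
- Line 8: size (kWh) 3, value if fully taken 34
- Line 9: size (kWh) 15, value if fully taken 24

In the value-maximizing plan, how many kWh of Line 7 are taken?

Best value per unit of size first: Line 8 34/3≈11.3, Line 7 55/10≈5.5, Line 9 24/15≈1.6.
Take all of Line 8 (3 kWh, value 34) — 5 kWh left.
Only 5 kWh remain; take 5/10 of Line 7 for value 55×5/10 = 27.5.

5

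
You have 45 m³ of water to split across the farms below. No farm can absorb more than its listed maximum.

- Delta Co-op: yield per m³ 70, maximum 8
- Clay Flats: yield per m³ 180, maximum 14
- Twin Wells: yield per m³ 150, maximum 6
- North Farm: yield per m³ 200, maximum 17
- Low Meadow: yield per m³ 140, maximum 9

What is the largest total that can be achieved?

Highest yield per m³ first: North Farm 200 > Clay Flats 180 > Twin Wells 150 > Low Meadow 140 > Delta Co-op 70.
Give North Farm 17 to hit its cap of 17 ; 28 left.
Give Clay Flats 14 to hit its cap of 14 ; 14 left.
Twin Wells: +6 to 6 (cap) ; 8 left.
Low Meadow: +8 (room for 9) → 8. Pool exhausted.
Total = 180×14 + 150×6 + 200×17 + 140×8 = 7940.

7940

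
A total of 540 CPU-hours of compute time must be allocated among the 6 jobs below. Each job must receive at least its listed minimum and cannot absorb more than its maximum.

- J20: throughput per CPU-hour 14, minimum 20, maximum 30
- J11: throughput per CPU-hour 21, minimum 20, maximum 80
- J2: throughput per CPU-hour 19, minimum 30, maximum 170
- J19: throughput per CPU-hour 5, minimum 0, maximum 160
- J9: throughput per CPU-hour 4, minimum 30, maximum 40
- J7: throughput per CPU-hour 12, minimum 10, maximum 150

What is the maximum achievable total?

7650

Meeting every minimum uses 20+20+30+0+30+10 = 110 CPU-hours, leaving 430.
Order the jobs by throughput per CPU-hour: J11 21 > J2 19 > J20 14 > J7 12 > J19 5 > J9 4.
J11: +60 to 80 (cap) → 370 left.
J2 takes 140 more to reach its cap of 170 → 230 left.
Give J20 10 more to hit its cap of 30 → 220 left.
Give J7 140 more to hit its cap of 150 → 80 left.
J19 has room for 160 more but only 80 remain, so it gets 80.
Total = 14×30 + 21×80 + 19×170 + 5×80 + 4×30 + 12×150 = 7650.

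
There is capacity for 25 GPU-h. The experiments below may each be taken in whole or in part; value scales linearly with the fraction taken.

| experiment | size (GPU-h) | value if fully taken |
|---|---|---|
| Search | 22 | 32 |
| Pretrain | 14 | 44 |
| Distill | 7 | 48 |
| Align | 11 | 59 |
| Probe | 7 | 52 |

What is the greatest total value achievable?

Rank by value-to-size ratio: Probe 52/7≈7.43, Distill 48/7≈6.86, Align 59/11≈5.36, Pretrain 44/14≈3.14, Search 32/22≈1.45.
Probe: take in full, 7 GPU-h for value 52 ; 18 left.
Distill: take in full, 7 GPU-h for value 48 ; 11 left.
All 11 GPU-h of Align fit (value 59) ; 0 remain.
Total value = 159.

159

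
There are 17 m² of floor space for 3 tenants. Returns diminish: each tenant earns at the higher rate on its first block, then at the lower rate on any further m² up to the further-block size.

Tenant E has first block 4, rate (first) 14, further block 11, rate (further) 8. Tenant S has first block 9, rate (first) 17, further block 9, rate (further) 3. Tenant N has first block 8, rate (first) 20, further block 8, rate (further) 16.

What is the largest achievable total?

313

Treat each block as its own option and order by rate: Tenant N/tier1 20 > Tenant S/tier1 17 > Tenant N/tier2 16 > Tenant E/tier1 14 > Tenant E/tier2 8 > Tenant S/tier2 3.
Tenant N/tier1 (20): +8 → 9 left.
Tenant S tier1 at 17: fill all 9 → 0 left.
Total = 20×8 + 17×9 = 313.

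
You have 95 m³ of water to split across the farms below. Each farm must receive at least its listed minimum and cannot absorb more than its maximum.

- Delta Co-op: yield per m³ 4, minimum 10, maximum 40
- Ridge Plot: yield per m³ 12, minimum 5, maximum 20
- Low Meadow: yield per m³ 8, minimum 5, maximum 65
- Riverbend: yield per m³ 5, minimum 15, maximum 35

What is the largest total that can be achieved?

755

Meeting every minimum uses 10+5+5+15 = 35 m³, leaving 60.
Rank by yield per m³: Ridge Plot 12 > Low Meadow 8 > Riverbend 5 > Delta Co-op 4.
Give Ridge Plot 15 more to hit its cap of 20 → 45 left.
Low Meadow: +45 (room for 60) → 50. Pool exhausted.
Total = 4×10 + 12×20 + 8×50 + 5×15 = 755.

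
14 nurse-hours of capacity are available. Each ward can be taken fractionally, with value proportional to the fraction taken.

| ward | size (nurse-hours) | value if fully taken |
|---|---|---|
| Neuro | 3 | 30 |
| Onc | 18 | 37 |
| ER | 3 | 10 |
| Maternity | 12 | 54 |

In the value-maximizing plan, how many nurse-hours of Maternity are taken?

11

Sort by value density: Neuro 30/3≈10, Maternity 54/12≈4.5, ER 10/3≈3.33, Onc 37/18≈2.06.
Neuro: take in full, 3 nurse-hours for value 30 ; 11 left.
Fill the last 11 nurse-hours with part of Maternity: 11/12 of it earns 49.5.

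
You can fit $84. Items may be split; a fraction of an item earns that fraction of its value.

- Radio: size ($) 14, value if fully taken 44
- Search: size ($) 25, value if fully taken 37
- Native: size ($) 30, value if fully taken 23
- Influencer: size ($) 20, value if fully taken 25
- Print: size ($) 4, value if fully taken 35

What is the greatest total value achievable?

157.1

Sort by value density: Print 35/4≈8.75, Radio 44/14≈3.14, Search 37/25≈1.48, Influencer 25/20≈1.25, Native 23/30≈0.767.
Print: take in full, 4 $ for value 35 ; 80 left.
All 14 $ of Radio fit (value 44) ; 66 remain.
Search: take in full, 25 $ for value 37 ; 41 left.
Take all of Influencer (20 $, value 25) ; 21 $ left.
Only 21 $ remain; take 21/30 of Native for value 23×21/30 = 16.1.
Total value = 157.1.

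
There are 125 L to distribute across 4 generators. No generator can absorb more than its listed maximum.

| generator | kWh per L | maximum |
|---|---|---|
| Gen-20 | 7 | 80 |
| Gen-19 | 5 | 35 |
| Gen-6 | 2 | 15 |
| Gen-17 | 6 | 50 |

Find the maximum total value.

830

Order the generators by kWh per L: Gen-20 7 > Gen-17 6 > Gen-19 5 > Gen-6 2.
Gen-20: +80 to 80 (cap) ; 45 left.
Only 45 left; Gen-17 takes them to reach 45.
Total = 7×80 + 6×45 = 830.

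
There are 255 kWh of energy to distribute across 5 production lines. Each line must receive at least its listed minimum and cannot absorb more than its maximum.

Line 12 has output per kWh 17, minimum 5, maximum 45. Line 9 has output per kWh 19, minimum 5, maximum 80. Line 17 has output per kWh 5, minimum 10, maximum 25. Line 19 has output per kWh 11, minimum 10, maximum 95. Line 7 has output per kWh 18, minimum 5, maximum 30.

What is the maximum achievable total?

Meeting every minimum uses 5+5+10+10+5 = 35 kWh, leaving 220.
Highest output per kWh first: Line 9 19 > Line 7 18 > Line 12 17 > Line 19 11 > Line 17 5.
Give Line 9 75 more to hit its cap of 80 — 145 left.
Give Line 7 25 more to hit its cap of 30 — 120 left.
Line 12: +40 to 45 (cap) — 80 left.
Only 80 left; Line 19 takes them to reach 90.
Total = 17×45 + 19×80 + 5×10 + 11×90 + 18×30 = 3865.

3865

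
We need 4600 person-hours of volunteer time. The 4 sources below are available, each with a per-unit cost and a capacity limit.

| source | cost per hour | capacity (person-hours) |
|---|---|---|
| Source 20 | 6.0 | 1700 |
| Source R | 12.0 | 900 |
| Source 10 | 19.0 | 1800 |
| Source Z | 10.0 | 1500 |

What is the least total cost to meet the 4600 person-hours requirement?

Use sources in increasing cost order.
Take 1700 from Source 20 at 6.0 — need 2900 more.
Source Z (10.0): use full 1500 — 1400 person-hours to go.
Source R (12.0): use full 900 — 500 person-hours to go.
Source 10 at 19.0: take 500 of its 1800 — requirement met.
Cost = 1700×6.0 + 1500×10.0 + 900×12.0 + 500×19.0 = 45500.

45500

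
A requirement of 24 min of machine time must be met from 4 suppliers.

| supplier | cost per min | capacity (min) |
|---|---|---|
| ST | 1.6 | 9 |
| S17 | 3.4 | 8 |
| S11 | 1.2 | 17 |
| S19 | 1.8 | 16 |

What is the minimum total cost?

31.6

Use suppliers in increasing cost order.
Take 17 from S11 at 1.2 ; need 7 more.
Take 7 from ST at 1.6 to finish.
S19, S17: unused.
Cost = 17×1.2 + 7×1.6 = 31.6.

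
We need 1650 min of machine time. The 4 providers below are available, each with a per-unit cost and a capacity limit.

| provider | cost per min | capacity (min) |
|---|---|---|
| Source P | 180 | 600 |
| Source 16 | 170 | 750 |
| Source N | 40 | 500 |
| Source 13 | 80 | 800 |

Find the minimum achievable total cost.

Fill from the cheapest provider first.
Take 500 from Source N at 40 → need 1150 more.
Take 800 from Source 13 at 80 → need 350 more.
Source 16 at 170: take 350 of its 750 → requirement met.
Source P: unused.
Cost = 500×40 + 800×80 + 350×170 = 143500.

143500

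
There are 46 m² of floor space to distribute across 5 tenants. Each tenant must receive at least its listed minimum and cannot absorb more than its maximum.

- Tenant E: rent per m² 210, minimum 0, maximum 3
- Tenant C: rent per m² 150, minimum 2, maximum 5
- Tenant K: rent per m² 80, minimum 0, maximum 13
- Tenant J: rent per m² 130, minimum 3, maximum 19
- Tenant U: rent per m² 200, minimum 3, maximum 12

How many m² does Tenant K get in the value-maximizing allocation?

7

Meeting every minimum uses 0+2+0+3+3 = 8 m², leaving 38.
Highest rent per m² first: Tenant E 210 > Tenant U 200 > Tenant C 150 > Tenant J 130 > Tenant K 80.
Give Tenant E 3 more to hit its cap of 3 ; 35 left.
Tenant U takes 9 more to reach its cap of 12 ; 26 left.
Tenant C: +3 to 5 (cap) ; 23 left.
Tenant J: +16 to 19 (cap) ; 7 left.
Only 7 left; Tenant K takes them to reach 7.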